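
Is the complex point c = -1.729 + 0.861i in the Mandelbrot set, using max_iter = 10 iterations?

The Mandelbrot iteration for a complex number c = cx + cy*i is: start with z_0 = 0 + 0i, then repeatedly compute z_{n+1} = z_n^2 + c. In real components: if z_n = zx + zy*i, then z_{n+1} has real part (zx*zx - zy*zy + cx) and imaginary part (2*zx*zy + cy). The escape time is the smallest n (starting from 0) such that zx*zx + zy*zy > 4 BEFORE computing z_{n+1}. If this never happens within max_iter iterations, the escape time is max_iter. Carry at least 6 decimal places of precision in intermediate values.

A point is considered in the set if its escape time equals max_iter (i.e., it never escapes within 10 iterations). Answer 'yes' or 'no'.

Answer: no

Derivation:
z_0 = 0 + 0i, c = -1.7290 + 0.8610i
Iter 1: z = -1.7290 + 0.8610i, |z|^2 = 3.7308
Iter 2: z = 0.5191 + -2.1163i, |z|^2 = 4.7484
Escaped at iteration 2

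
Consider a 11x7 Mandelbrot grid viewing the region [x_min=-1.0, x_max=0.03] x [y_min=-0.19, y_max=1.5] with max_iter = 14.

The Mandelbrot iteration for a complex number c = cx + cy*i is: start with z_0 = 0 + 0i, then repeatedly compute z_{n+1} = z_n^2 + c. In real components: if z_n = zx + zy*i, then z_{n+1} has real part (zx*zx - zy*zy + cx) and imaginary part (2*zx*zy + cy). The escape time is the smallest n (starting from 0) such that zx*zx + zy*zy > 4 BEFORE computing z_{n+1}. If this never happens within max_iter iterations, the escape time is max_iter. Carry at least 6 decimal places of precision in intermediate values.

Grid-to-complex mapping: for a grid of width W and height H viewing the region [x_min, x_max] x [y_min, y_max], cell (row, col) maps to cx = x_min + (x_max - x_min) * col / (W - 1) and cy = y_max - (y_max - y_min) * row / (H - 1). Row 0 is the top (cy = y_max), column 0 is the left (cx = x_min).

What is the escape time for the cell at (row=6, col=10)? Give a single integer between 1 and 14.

Answer: 14

Derivation:
z_0 = 0 + 0i, c = 0.0300 + -0.1900i
Iter 1: z = 0.0300 + -0.1900i, |z|^2 = 0.0370
Iter 2: z = -0.0052 + -0.2014i, |z|^2 = 0.0406
Iter 3: z = -0.0105 + -0.1879i, |z|^2 = 0.0354
Iter 4: z = -0.0052 + -0.1860i, |z|^2 = 0.0346
Iter 5: z = -0.0046 + -0.1881i, |z|^2 = 0.0354
Iter 6: z = -0.0053 + -0.1883i, |z|^2 = 0.0355
Iter 7: z = -0.0054 + -0.1880i, |z|^2 = 0.0354
Iter 8: z = -0.0053 + -0.1880i, |z|^2 = 0.0354
Iter 9: z = -0.0053 + -0.1880i, |z|^2 = 0.0354
Iter 10: z = -0.0053 + -0.1880i, |z|^2 = 0.0354
Iter 11: z = -0.0053 + -0.1880i, |z|^2 = 0.0354
Iter 12: z = -0.0053 + -0.1880i, |z|^2 = 0.0354
Iter 13: z = -0.0053 + -0.1880i, |z|^2 = 0.0354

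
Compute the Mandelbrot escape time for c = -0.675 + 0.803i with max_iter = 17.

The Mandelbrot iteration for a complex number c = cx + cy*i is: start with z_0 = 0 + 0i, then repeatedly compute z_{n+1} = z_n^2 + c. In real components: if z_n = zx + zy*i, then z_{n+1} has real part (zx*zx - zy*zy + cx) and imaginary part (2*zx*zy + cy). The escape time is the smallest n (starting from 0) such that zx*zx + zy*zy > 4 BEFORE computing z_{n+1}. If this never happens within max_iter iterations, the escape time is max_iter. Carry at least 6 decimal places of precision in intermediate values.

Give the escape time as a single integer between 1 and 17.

Answer: 4

Derivation:
z_0 = 0 + 0i, c = -0.6750 + 0.8030i
Iter 1: z = -0.6750 + 0.8030i, |z|^2 = 1.1004
Iter 2: z = -0.8642 + -0.2811i, |z|^2 = 0.8258
Iter 3: z = -0.0072 + 1.2888i, |z|^2 = 1.6609
Iter 4: z = -2.3358 + 0.7845i, |z|^2 = 6.0716
Escaped at iteration 4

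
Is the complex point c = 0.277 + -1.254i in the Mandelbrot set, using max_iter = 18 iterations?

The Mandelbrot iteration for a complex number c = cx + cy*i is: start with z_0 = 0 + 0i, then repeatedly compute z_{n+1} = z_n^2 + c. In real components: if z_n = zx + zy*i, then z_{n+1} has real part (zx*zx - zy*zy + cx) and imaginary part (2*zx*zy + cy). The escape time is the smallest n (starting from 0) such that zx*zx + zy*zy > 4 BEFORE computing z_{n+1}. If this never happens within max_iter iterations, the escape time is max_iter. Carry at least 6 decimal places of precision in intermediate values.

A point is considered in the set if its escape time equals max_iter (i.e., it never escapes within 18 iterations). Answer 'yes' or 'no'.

Answer: no

Derivation:
z_0 = 0 + 0i, c = 0.2770 + -1.2540i
Iter 1: z = 0.2770 + -1.2540i, |z|^2 = 1.6492
Iter 2: z = -1.2188 + -1.9487i, |z|^2 = 5.2829
Escaped at iteration 2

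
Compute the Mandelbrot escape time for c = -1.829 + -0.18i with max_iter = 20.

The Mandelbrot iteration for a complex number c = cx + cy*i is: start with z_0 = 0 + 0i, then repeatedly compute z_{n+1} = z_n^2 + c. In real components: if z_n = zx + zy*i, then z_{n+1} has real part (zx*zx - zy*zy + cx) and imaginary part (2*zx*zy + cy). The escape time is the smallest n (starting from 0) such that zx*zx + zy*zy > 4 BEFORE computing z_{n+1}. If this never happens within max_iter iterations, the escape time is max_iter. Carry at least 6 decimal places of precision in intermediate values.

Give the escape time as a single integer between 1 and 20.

Answer: 4

Derivation:
z_0 = 0 + 0i, c = -1.8290 + -0.1800i
Iter 1: z = -1.8290 + -0.1800i, |z|^2 = 3.3776
Iter 2: z = 1.4838 + 0.4784i, |z|^2 = 2.4307
Iter 3: z = 0.1439 + 1.2399i, |z|^2 = 1.5579
Iter 4: z = -3.3455 + 0.1768i, |z|^2 = 11.2239
Escaped at iteration 4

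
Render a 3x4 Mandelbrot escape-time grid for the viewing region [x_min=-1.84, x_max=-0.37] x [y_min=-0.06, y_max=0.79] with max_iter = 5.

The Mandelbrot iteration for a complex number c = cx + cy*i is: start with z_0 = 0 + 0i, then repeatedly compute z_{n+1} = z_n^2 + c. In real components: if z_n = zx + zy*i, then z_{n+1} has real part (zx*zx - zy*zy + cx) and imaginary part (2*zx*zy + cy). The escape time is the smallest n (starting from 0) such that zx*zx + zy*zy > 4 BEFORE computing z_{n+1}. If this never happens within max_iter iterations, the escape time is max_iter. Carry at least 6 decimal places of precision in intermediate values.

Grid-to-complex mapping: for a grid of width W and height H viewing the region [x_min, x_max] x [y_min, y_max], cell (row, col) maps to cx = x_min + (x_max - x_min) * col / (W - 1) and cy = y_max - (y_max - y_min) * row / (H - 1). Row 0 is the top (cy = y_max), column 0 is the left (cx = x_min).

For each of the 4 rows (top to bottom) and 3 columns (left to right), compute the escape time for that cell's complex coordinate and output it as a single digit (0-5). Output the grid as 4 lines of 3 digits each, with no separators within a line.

Answer: 135
355
455
555

Derivation:
(row=0, col=0): c = -1.8400 + 0.7900i → escape time 1
(row=0, col=1): c = -1.1050 + 0.7900i → escape time 3
(row=0, col=2): c = -0.3700 + 0.7900i → escape time 5
(row=1, col=0): c = -1.8400 + 0.5067i → escape time 3
(row=1, col=1): c = -1.1050 + 0.5067i → escape time 5
(row=1, col=2): c = -0.3700 + 0.5067i → escape time 5
(row=2, col=0): c = -1.8400 + 0.2233i → escape time 4
(row=2, col=1): c = -1.1050 + 0.2233i → escape time 5
(row=2, col=2): c = -0.3700 + 0.2233i → escape time 5
(row=3, col=0): c = -1.8400 + -0.0600i → escape time 5
(row=3, col=1): c = -1.1050 + -0.0600i → escape time 5
(row=3, col=2): c = -0.3700 + -0.0600i → escape time 5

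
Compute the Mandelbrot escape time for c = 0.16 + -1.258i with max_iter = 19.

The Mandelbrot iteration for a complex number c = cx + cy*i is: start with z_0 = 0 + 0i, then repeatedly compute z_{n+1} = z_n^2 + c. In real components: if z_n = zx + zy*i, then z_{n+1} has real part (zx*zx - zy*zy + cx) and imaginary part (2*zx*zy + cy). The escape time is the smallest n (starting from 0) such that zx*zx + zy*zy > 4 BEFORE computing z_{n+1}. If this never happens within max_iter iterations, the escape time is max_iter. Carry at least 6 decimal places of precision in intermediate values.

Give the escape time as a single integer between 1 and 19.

z_0 = 0 + 0i, c = 0.1600 + -1.2580i
Iter 1: z = 0.1600 + -1.2580i, |z|^2 = 1.6082
Iter 2: z = -1.3970 + -1.6606i, |z|^2 = 4.7090
Escaped at iteration 2

Answer: 2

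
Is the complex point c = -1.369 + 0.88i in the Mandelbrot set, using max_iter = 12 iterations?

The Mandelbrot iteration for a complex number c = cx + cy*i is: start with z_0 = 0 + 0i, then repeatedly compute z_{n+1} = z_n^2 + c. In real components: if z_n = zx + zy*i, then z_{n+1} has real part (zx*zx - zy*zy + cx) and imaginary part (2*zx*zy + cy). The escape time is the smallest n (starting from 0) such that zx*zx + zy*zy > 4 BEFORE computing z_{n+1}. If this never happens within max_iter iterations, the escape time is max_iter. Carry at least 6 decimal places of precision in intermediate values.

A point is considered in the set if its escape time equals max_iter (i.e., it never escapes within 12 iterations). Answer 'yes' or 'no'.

Answer: no

Derivation:
z_0 = 0 + 0i, c = -1.3690 + 0.8800i
Iter 1: z = -1.3690 + 0.8800i, |z|^2 = 2.6486
Iter 2: z = -0.2692 + -1.5294i, |z|^2 = 2.4117
Iter 3: z = -3.6357 + 1.7036i, |z|^2 = 16.1204
Escaped at iteration 3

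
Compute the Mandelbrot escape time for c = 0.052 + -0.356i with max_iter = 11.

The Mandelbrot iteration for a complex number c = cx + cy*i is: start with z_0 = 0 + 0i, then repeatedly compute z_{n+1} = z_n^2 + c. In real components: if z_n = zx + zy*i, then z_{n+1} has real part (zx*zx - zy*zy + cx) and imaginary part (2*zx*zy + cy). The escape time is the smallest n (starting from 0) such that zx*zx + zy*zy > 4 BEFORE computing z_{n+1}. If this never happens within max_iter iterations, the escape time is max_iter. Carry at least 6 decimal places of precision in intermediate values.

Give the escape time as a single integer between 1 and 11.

Answer: 11

Derivation:
z_0 = 0 + 0i, c = 0.0520 + -0.3560i
Iter 1: z = 0.0520 + -0.3560i, |z|^2 = 0.1294
Iter 2: z = -0.0720 + -0.3930i, |z|^2 = 0.1597
Iter 3: z = -0.0973 + -0.2994i, |z|^2 = 0.0991
Iter 4: z = -0.0282 + -0.2978i, |z|^2 = 0.0895
Iter 5: z = -0.0359 + -0.3392i, |z|^2 = 0.1164
Iter 6: z = -0.0618 + -0.3317i, |z|^2 = 0.1138
Iter 7: z = -0.0542 + -0.3150i, |z|^2 = 0.1022
Iter 8: z = -0.0443 + -0.3219i, |z|^2 = 0.1056
Iter 9: z = -0.0496 + -0.3275i, |z|^2 = 0.1097
Iter 10: z = -0.0528 + -0.3235i, |z|^2 = 0.1074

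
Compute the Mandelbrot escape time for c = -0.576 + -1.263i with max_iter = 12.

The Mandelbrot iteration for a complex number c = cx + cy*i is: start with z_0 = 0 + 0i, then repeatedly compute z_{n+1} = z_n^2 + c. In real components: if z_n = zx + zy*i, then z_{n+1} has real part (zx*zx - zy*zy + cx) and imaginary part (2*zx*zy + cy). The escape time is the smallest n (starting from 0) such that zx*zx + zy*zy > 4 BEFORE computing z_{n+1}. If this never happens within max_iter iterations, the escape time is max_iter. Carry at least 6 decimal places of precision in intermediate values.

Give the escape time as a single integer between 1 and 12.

Answer: 3

Derivation:
z_0 = 0 + 0i, c = -0.5760 + -1.2630i
Iter 1: z = -0.5760 + -1.2630i, |z|^2 = 1.9269
Iter 2: z = -1.8394 + 0.1920i, |z|^2 = 3.4202
Iter 3: z = 2.7705 + -1.9692i, |z|^2 = 11.5536
Escaped at iteration 3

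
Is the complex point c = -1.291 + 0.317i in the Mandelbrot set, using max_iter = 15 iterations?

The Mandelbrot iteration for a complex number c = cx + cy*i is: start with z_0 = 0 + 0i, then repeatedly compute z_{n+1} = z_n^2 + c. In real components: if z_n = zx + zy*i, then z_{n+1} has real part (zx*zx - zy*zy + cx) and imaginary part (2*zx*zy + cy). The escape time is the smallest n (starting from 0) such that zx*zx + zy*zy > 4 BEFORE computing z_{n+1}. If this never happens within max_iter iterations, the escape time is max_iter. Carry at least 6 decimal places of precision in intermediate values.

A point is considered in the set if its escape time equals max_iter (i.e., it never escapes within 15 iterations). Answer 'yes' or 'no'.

z_0 = 0 + 0i, c = -1.2910 + 0.3170i
Iter 1: z = -1.2910 + 0.3170i, |z|^2 = 1.7672
Iter 2: z = 0.2752 + -0.5015i, |z|^2 = 0.3272
Iter 3: z = -1.4668 + 0.0410i, |z|^2 = 2.1531
Iter 4: z = 0.8587 + 0.1968i, |z|^2 = 0.7761
Iter 5: z = -0.5923 + 0.6549i, |z|^2 = 0.7798
Iter 6: z = -1.3691 + -0.4589i, |z|^2 = 2.0850
Iter 7: z = 0.3729 + 1.5734i, |z|^2 = 2.6148
Iter 8: z = -3.6277 + 1.4905i, |z|^2 = 15.3816
Escaped at iteration 8

Answer: no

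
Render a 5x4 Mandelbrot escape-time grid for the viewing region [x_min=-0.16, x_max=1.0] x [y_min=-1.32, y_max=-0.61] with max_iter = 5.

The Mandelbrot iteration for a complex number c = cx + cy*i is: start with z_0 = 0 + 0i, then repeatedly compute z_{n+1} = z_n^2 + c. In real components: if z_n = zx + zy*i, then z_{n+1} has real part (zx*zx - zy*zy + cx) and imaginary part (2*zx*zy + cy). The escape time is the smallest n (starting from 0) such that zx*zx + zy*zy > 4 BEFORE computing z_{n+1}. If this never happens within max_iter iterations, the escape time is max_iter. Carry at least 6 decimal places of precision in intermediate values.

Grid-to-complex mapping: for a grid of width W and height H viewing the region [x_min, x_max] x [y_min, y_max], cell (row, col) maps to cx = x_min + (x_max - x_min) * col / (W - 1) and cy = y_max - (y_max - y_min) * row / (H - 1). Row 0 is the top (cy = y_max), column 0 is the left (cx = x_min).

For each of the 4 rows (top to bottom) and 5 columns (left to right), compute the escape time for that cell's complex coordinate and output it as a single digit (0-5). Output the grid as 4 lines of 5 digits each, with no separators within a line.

Answer: 55532
55322
54222
22222

Derivation:
(row=0, col=0): c = -0.1600 + -0.6100i → escape time 5
(row=0, col=1): c = 0.1300 + -0.6100i → escape time 5
(row=0, col=2): c = 0.4200 + -0.6100i → escape time 5
(row=0, col=3): c = 0.7100 + -0.6100i → escape time 3
(row=0, col=4): c = 1.0000 + -0.6100i → escape time 2
(row=1, col=0): c = -0.1600 + -0.8467i → escape time 5
(row=1, col=1): c = 0.1300 + -0.8467i → escape time 5
(row=1, col=2): c = 0.4200 + -0.8467i → escape time 3
(row=1, col=3): c = 0.7100 + -0.8467i → escape time 2
(row=1, col=4): c = 1.0000 + -0.8467i → escape time 2
(row=2, col=0): c = -0.1600 + -1.0833i → escape time 5
(row=2, col=1): c = 0.1300 + -1.0833i → escape time 4
(row=2, col=2): c = 0.4200 + -1.0833i → escape time 2
(row=2, col=3): c = 0.7100 + -1.0833i → escape time 2
(row=2, col=4): c = 1.0000 + -1.0833i → escape time 2
(row=3, col=0): c = -0.1600 + -1.3200i → escape time 2
(row=3, col=1): c = 0.1300 + -1.3200i → escape time 2
(row=3, col=2): c = 0.4200 + -1.3200i → escape time 2
(row=3, col=3): c = 0.7100 + -1.3200i → escape time 2
(row=3, col=4): c = 1.0000 + -1.3200i → escape time 2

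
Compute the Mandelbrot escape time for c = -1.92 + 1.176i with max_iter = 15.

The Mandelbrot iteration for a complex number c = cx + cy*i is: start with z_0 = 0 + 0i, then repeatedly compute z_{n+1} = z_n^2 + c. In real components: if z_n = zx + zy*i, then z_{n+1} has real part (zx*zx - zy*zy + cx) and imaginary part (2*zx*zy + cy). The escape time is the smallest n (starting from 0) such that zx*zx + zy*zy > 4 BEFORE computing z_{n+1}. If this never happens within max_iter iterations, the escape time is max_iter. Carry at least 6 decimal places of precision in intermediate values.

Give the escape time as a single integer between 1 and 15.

z_0 = 0 + 0i, c = -1.9200 + 1.1760i
Iter 1: z = -1.9200 + 1.1760i, |z|^2 = 5.0694
Escaped at iteration 1

Answer: 1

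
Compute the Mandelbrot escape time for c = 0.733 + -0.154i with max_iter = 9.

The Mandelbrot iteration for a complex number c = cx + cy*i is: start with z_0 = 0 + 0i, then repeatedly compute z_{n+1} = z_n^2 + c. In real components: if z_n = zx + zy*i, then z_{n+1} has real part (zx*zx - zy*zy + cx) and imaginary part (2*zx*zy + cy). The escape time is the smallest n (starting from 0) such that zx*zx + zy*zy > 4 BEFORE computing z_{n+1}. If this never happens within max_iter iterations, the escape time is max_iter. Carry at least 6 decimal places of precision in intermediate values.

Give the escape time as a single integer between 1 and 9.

Answer: 3

Derivation:
z_0 = 0 + 0i, c = 0.7330 + -0.1540i
Iter 1: z = 0.7330 + -0.1540i, |z|^2 = 0.5610
Iter 2: z = 1.2466 + -0.3798i, |z|^2 = 1.6982
Iter 3: z = 2.1427 + -1.1008i, |z|^2 = 5.8030
Escaped at iteration 3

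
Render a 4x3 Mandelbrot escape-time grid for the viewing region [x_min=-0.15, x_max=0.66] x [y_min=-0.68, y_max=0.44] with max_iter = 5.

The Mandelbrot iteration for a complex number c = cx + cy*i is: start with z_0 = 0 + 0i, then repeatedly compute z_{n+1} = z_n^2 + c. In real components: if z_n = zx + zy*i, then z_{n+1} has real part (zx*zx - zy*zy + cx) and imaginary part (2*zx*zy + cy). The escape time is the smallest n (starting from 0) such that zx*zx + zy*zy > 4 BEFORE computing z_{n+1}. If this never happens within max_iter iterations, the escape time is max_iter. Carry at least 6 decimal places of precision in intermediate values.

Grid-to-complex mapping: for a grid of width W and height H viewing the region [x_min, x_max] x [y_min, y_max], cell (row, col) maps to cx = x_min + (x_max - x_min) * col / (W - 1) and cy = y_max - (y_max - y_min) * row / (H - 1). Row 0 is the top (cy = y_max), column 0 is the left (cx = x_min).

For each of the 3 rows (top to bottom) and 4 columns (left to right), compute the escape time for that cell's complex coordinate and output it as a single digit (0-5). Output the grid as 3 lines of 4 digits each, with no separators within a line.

(row=0, col=0): c = -0.1500 + 0.4400i → escape time 5
(row=0, col=1): c = 0.1200 + 0.4400i → escape time 5
(row=0, col=2): c = 0.3900 + 0.4400i → escape time 5
(row=0, col=3): c = 0.6600 + 0.4400i → escape time 3
(row=1, col=0): c = -0.1500 + -0.1200i → escape time 5
(row=1, col=1): c = 0.1200 + -0.1200i → escape time 5
(row=1, col=2): c = 0.3900 + -0.1200i → escape time 5
(row=1, col=3): c = 0.6600 + -0.1200i → escape time 4
(row=2, col=0): c = -0.1500 + -0.6800i → escape time 5
(row=2, col=1): c = 0.1200 + -0.6800i → escape time 5
(row=2, col=2): c = 0.3900 + -0.6800i → escape time 5
(row=2, col=3): c = 0.6600 + -0.6800i → escape time 3

Answer: 5553
5554
5553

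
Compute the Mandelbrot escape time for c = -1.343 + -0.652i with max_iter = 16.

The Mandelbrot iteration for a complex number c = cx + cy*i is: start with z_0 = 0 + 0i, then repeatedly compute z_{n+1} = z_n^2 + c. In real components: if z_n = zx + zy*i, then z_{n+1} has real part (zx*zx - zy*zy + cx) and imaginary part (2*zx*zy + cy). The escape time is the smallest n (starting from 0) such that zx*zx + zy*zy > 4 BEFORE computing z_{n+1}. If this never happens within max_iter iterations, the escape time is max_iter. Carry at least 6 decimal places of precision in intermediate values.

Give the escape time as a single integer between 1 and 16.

Answer: 3

Derivation:
z_0 = 0 + 0i, c = -1.3430 + -0.6520i
Iter 1: z = -1.3430 + -0.6520i, |z|^2 = 2.2288
Iter 2: z = 0.0355 + 1.0993i, |z|^2 = 1.2097
Iter 3: z = -2.5501 + -0.5739i, |z|^2 = 6.8325
Escaped at iteration 3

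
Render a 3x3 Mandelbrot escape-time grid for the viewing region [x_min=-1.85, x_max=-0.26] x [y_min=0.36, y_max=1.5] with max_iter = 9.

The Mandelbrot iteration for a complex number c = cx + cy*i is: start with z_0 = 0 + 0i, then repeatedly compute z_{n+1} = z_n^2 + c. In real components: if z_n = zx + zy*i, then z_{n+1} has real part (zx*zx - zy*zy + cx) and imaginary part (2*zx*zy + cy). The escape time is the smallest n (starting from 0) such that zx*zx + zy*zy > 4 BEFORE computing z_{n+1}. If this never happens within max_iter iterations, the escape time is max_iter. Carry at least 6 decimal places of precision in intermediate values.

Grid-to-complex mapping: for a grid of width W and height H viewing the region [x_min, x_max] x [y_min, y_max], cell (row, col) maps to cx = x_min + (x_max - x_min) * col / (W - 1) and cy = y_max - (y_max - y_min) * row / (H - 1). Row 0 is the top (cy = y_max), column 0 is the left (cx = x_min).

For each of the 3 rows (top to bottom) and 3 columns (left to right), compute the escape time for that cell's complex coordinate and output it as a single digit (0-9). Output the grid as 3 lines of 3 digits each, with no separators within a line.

(row=0, col=0): c = -1.8500 + 1.5000i → escape time 1
(row=0, col=1): c = -1.0550 + 1.5000i → escape time 2
(row=0, col=2): c = -0.2600 + 1.5000i → escape time 2
(row=1, col=0): c = -1.8500 + 0.9300i → escape time 1
(row=1, col=1): c = -1.0550 + 0.9300i → escape time 3
(row=1, col=2): c = -0.2600 + 0.9300i → escape time 7
(row=2, col=0): c = -1.8500 + 0.3600i → escape time 3
(row=2, col=1): c = -1.0550 + 0.3600i → escape time 9
(row=2, col=2): c = -0.2600 + 0.3600i → escape time 9

Answer: 122
137
399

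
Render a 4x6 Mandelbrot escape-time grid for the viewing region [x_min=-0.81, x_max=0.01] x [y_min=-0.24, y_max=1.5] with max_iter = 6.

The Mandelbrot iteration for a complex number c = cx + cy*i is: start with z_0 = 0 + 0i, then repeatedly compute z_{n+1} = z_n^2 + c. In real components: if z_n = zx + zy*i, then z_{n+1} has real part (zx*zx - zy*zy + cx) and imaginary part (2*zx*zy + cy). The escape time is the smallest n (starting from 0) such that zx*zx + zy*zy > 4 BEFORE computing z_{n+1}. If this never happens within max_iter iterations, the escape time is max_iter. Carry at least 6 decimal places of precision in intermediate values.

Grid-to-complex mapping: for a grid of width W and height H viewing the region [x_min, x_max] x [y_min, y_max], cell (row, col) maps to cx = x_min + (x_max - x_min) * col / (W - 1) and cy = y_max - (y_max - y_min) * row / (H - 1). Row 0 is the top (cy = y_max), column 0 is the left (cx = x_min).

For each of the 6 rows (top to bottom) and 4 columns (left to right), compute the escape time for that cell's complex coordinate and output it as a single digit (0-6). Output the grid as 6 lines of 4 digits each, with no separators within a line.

Answer: 2222
3344
4566
6666
6666
6666

Derivation:
(row=0, col=0): c = -0.8100 + 1.5000i → escape time 2
(row=0, col=1): c = -0.5367 + 1.5000i → escape time 2
(row=0, col=2): c = -0.2633 + 1.5000i → escape time 2
(row=0, col=3): c = 0.0100 + 1.5000i → escape time 2
(row=1, col=0): c = -0.8100 + 1.1520i → escape time 3
(row=1, col=1): c = -0.5367 + 1.1520i → escape time 3
(row=1, col=2): c = -0.2633 + 1.1520i → escape time 4
(row=1, col=3): c = 0.0100 + 1.1520i → escape time 4
(row=2, col=0): c = -0.8100 + 0.8040i → escape time 4
(row=2, col=1): c = -0.5367 + 0.8040i → escape time 5
(row=2, col=2): c = -0.2633 + 0.8040i → escape time 6
(row=2, col=3): c = 0.0100 + 0.8040i → escape time 6
(row=3, col=0): c = -0.8100 + 0.4560i → escape time 6
(row=3, col=1): c = -0.5367 + 0.4560i → escape time 6
(row=3, col=2): c = -0.2633 + 0.4560i → escape time 6
(row=3, col=3): c = 0.0100 + 0.4560i → escape time 6
(row=4, col=0): c = -0.8100 + 0.1080i → escape time 6
(row=4, col=1): c = -0.5367 + 0.1080i → escape time 6
(row=4, col=2): c = -0.2633 + 0.1080i → escape time 6
(row=4, col=3): c = 0.0100 + 0.1080i → escape time 6
(row=5, col=0): c = -0.8100 + -0.2400i → escape time 6
(row=5, col=1): c = -0.5367 + -0.2400i → escape time 6
(row=5, col=2): c = -0.2633 + -0.2400i → escape time 6
(row=5, col=3): c = 0.0100 + -0.2400i → escape time 6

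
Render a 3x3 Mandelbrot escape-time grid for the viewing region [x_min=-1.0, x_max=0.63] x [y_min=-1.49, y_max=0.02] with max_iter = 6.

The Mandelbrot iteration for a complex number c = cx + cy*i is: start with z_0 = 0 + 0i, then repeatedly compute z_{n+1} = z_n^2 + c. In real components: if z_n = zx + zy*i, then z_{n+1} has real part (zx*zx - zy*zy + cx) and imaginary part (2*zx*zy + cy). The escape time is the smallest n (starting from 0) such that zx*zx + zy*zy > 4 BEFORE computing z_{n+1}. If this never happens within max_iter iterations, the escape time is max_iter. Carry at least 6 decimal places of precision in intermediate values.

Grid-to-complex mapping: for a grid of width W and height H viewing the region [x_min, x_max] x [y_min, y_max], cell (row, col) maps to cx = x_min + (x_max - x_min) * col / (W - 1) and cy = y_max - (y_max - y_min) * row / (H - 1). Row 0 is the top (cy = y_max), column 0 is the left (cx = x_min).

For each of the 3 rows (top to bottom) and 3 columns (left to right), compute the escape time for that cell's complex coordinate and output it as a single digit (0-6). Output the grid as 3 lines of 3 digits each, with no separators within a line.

(row=0, col=0): c = -1.0000 + 0.0200i → escape time 6
(row=0, col=1): c = -0.1850 + 0.0200i → escape time 6
(row=0, col=2): c = 0.6300 + 0.0200i → escape time 4
(row=1, col=0): c = -1.0000 + -0.7350i → escape time 4
(row=1, col=1): c = -0.1850 + -0.7350i → escape time 6
(row=1, col=2): c = 0.6300 + -0.7350i → escape time 3
(row=2, col=0): c = -1.0000 + -1.4900i → escape time 2
(row=2, col=1): c = -0.1850 + -1.4900i → escape time 2
(row=2, col=2): c = 0.6300 + -1.4900i → escape time 2

Answer: 664
463
222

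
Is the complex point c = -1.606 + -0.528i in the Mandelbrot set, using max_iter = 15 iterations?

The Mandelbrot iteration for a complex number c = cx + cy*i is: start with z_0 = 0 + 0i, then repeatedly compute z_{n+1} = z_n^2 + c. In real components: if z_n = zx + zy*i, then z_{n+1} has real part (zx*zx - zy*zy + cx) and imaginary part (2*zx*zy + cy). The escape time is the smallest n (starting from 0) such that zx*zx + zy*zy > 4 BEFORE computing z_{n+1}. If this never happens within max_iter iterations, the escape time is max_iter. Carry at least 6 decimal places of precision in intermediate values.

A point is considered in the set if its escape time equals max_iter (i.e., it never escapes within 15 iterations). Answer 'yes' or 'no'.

z_0 = 0 + 0i, c = -1.6060 + -0.5280i
Iter 1: z = -1.6060 + -0.5280i, |z|^2 = 2.8580
Iter 2: z = 0.6945 + 1.1679i, |z|^2 = 1.8463
Iter 3: z = -2.4878 + 1.0942i, |z|^2 = 7.3864
Escaped at iteration 3

Answer: no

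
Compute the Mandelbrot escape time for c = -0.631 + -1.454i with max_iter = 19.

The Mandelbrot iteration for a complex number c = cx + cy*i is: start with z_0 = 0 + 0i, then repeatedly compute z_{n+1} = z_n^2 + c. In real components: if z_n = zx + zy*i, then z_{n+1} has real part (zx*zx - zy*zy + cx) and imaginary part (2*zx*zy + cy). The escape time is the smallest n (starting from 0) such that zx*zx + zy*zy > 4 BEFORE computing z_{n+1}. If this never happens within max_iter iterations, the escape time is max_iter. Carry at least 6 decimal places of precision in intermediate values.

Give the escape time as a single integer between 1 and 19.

z_0 = 0 + 0i, c = -0.6310 + -1.4540i
Iter 1: z = -0.6310 + -1.4540i, |z|^2 = 2.5123
Iter 2: z = -2.3470 + 0.3809i, |z|^2 = 5.6533
Escaped at iteration 2

Answer: 2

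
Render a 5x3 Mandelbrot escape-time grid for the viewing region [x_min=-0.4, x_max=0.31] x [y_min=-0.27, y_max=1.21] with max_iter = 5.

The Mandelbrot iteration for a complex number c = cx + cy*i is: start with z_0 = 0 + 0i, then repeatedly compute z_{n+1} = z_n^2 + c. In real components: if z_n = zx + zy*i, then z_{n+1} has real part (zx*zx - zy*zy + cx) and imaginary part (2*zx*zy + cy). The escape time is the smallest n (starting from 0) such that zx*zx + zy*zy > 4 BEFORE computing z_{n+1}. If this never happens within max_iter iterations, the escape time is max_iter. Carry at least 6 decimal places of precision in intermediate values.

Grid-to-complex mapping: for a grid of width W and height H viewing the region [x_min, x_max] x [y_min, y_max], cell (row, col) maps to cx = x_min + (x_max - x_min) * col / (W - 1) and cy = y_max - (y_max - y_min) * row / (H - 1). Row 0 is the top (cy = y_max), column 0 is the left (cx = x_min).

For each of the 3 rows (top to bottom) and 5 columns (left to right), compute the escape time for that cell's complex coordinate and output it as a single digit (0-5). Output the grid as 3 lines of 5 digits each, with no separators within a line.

(row=0, col=0): c = -0.4000 + 1.2100i → escape time 3
(row=0, col=1): c = -0.2225 + 1.2100i → escape time 3
(row=0, col=2): c = -0.0450 + 1.2100i → escape time 3
(row=0, col=3): c = 0.1325 + 1.2100i → escape time 2
(row=0, col=4): c = 0.3100 + 1.2100i → escape time 2
(row=1, col=0): c = -0.4000 + 0.4700i → escape time 5
(row=1, col=1): c = -0.2225 + 0.4700i → escape time 5
(row=1, col=2): c = -0.0450 + 0.4700i → escape time 5
(row=1, col=3): c = 0.1325 + 0.4700i → escape time 5
(row=1, col=4): c = 0.3100 + 0.4700i → escape time 5
(row=2, col=0): c = -0.4000 + -0.2700i → escape time 5
(row=2, col=1): c = -0.2225 + -0.2700i → escape time 5
(row=2, col=2): c = -0.0450 + -0.2700i → escape time 5
(row=2, col=3): c = 0.1325 + -0.2700i → escape time 5
(row=2, col=4): c = 0.3100 + -0.2700i → escape time 5

Answer: 33322
55555
55555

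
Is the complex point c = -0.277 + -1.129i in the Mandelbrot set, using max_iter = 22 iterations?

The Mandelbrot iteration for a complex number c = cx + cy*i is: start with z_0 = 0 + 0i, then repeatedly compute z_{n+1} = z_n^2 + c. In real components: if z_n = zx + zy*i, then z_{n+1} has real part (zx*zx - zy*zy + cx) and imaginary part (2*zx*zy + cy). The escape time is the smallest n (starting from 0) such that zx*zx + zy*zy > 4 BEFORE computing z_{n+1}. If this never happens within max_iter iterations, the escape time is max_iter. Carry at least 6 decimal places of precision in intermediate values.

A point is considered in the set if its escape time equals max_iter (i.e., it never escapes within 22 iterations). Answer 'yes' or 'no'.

z_0 = 0 + 0i, c = -0.2770 + -1.1290i
Iter 1: z = -0.2770 + -1.1290i, |z|^2 = 1.3514
Iter 2: z = -1.4749 + -0.5035i, |z|^2 = 2.4289
Iter 3: z = 1.6448 + 0.3563i, |z|^2 = 2.8324
Iter 4: z = 2.3015 + 0.0432i, |z|^2 = 5.2986
Escaped at iteration 4

Answer: no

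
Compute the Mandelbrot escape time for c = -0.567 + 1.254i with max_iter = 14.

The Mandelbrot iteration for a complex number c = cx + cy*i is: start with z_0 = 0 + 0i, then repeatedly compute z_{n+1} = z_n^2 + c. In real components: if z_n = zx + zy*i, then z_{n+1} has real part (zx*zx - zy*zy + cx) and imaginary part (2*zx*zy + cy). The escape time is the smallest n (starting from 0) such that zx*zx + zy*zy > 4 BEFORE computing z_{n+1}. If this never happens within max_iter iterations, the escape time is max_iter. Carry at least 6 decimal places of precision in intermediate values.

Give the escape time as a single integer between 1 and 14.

Answer: 3

Derivation:
z_0 = 0 + 0i, c = -0.5670 + 1.2540i
Iter 1: z = -0.5670 + 1.2540i, |z|^2 = 1.8940
Iter 2: z = -1.8180 + -0.1680i, |z|^2 = 3.3335
Iter 3: z = 2.7100 + 1.8650i, |z|^2 = 10.8222
Escaped at iteration 3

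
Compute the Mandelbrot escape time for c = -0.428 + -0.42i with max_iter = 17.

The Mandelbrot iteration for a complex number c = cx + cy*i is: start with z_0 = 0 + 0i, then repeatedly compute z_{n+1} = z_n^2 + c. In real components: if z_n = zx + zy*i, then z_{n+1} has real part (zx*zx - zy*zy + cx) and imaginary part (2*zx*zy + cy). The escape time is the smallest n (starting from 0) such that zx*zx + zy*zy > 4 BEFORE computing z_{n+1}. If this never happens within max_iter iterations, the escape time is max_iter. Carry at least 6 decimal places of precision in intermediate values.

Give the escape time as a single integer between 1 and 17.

z_0 = 0 + 0i, c = -0.4280 + -0.4200i
Iter 1: z = -0.4280 + -0.4200i, |z|^2 = 0.3596
Iter 2: z = -0.4212 + -0.0605i, |z|^2 = 0.1811
Iter 3: z = -0.2542 + -0.3690i, |z|^2 = 0.2008
Iter 4: z = -0.4996 + -0.2323i, |z|^2 = 0.3035
Iter 5: z = -0.2324 + -0.1879i, |z|^2 = 0.0893
Iter 6: z = -0.4093 + -0.3327i, |z|^2 = 0.2782
Iter 7: z = -0.3712 + -0.1477i, |z|^2 = 0.1596
Iter 8: z = -0.3120 + -0.3104i, |z|^2 = 0.1937
Iter 9: z = -0.4270 + -0.2263i, |z|^2 = 0.2335
Iter 10: z = -0.2969 + -0.2268i, |z|^2 = 0.1396
Iter 11: z = -0.3913 + -0.2853i, |z|^2 = 0.2345
Iter 12: z = -0.3563 + -0.1967i, |z|^2 = 0.1657
Iter 13: z = -0.3397 + -0.2798i, |z|^2 = 0.1937
Iter 14: z = -0.3909 + -0.2299i, |z|^2 = 0.2056
Iter 15: z = -0.3281 + -0.2403i, |z|^2 = 0.1654
Iter 16: z = -0.3781 + -0.2623i, |z|^2 = 0.2118

Answer: 17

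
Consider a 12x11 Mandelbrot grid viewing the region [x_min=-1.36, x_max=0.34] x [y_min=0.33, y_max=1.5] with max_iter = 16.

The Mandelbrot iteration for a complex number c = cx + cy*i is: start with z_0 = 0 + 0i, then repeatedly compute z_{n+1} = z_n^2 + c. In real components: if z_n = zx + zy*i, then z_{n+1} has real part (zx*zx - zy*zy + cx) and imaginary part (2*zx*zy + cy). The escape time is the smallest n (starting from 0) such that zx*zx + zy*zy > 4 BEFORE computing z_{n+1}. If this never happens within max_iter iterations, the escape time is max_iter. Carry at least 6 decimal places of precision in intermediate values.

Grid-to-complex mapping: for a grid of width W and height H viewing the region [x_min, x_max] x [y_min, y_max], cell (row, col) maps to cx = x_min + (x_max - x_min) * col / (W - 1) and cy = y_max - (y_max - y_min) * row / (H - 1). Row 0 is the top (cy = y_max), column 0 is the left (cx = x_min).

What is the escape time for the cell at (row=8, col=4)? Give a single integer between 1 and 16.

Answer: 6

Derivation:
z_0 = 0 + 0i, c = -0.7418 + 0.5640i
Iter 1: z = -0.7418 + 0.5640i, |z|^2 = 0.8684
Iter 2: z = -0.5096 + -0.2728i, |z|^2 = 0.3341
Iter 3: z = -0.5565 + 0.8420i, |z|^2 = 1.0187
Iter 4: z = -1.1411 + -0.3732i, |z|^2 = 1.4414
Iter 5: z = 0.4211 + 1.4157i, |z|^2 = 2.1815
Iter 6: z = -2.5687 + 1.7562i, |z|^2 = 9.6823
Escaped at iteration 6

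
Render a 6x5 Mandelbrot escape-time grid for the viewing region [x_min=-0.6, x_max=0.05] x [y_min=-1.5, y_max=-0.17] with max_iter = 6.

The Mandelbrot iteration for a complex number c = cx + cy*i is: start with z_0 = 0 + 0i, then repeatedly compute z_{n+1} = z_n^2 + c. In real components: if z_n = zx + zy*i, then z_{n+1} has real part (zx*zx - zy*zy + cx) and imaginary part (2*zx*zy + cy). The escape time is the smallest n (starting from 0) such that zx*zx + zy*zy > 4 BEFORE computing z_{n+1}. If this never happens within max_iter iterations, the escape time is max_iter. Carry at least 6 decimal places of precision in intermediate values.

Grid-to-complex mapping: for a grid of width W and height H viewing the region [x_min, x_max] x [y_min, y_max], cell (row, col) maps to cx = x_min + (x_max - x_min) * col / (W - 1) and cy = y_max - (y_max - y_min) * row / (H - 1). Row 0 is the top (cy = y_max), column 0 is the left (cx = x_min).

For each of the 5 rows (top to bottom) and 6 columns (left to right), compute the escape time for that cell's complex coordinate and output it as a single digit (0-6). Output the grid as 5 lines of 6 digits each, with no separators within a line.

Answer: 666666
666666
456666
333443
222222

Derivation:
(row=0, col=0): c = -0.6000 + -0.1700i → escape time 6
(row=0, col=1): c = -0.4700 + -0.1700i → escape time 6
(row=0, col=2): c = -0.3400 + -0.1700i → escape time 6
(row=0, col=3): c = -0.2100 + -0.1700i → escape time 6
(row=0, col=4): c = -0.0800 + -0.1700i → escape time 6
(row=0, col=5): c = 0.0500 + -0.1700i → escape time 6
(row=1, col=0): c = -0.6000 + -0.5025i → escape time 6
(row=1, col=1): c = -0.4700 + -0.5025i → escape time 6
(row=1, col=2): c = -0.3400 + -0.5025i → escape time 6
(row=1, col=3): c = -0.2100 + -0.5025i → escape time 6
(row=1, col=4): c = -0.0800 + -0.5025i → escape time 6
(row=1, col=5): c = 0.0500 + -0.5025i → escape time 6
(row=2, col=0): c = -0.6000 + -0.8350i → escape time 4
(row=2, col=1): c = -0.4700 + -0.8350i → escape time 5
(row=2, col=2): c = -0.3400 + -0.8350i → escape time 6
(row=2, col=3): c = -0.2100 + -0.8350i → escape time 6
(row=2, col=4): c = -0.0800 + -0.8350i → escape time 6
(row=2, col=5): c = 0.0500 + -0.8350i → escape time 6
(row=3, col=0): c = -0.6000 + -1.1675i → escape time 3
(row=3, col=1): c = -0.4700 + -1.1675i → escape time 3
(row=3, col=2): c = -0.3400 + -1.1675i → escape time 3
(row=3, col=3): c = -0.2100 + -1.1675i → escape time 4
(row=3, col=4): c = -0.0800 + -1.1675i → escape time 4
(row=3, col=5): c = 0.0500 + -1.1675i → escape time 3
(row=4, col=0): c = -0.6000 + -1.5000i → escape time 2
(row=4, col=1): c = -0.4700 + -1.5000i → escape time 2
(row=4, col=2): c = -0.3400 + -1.5000i → escape time 2
(row=4, col=3): c = -0.2100 + -1.5000i → escape time 2
(row=4, col=4): c = -0.0800 + -1.5000i → escape time 2
(row=4, col=5): c = 0.0500 + -1.5000i → escape time 2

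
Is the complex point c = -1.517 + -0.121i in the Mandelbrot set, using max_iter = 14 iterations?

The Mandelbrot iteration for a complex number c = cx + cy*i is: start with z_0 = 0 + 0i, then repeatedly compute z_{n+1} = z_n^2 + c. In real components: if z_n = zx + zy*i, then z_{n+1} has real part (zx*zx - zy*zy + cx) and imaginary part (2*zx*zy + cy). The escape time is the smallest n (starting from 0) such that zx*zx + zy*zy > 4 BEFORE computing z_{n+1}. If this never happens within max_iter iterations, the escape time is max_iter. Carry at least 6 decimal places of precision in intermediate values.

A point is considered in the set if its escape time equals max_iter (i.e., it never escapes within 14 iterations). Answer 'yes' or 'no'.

z_0 = 0 + 0i, c = -1.5170 + -0.1210i
Iter 1: z = -1.5170 + -0.1210i, |z|^2 = 2.3159
Iter 2: z = 0.7696 + 0.2461i, |z|^2 = 0.6529
Iter 3: z = -0.9852 + 0.2578i, |z|^2 = 1.0371
Iter 4: z = -0.6128 + -0.6291i, |z|^2 = 0.7713
Iter 5: z = -1.5371 + 0.6500i, |z|^2 = 2.7854
Iter 6: z = 0.4233 + -2.1194i, |z|^2 = 4.6709
Escaped at iteration 6

Answer: no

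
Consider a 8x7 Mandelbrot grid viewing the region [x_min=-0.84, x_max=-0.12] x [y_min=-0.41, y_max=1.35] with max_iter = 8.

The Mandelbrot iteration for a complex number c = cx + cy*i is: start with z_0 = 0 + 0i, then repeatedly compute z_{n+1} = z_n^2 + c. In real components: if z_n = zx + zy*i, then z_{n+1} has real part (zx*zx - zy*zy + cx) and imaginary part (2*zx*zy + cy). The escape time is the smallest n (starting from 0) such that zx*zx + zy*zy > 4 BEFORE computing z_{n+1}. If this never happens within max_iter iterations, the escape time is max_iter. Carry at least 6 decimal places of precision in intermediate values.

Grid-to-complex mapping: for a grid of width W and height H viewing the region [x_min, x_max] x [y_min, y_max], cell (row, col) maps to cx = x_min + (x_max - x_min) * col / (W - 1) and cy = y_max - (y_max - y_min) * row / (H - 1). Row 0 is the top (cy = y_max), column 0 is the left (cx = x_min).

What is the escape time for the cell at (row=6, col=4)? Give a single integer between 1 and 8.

z_0 = 0 + 0i, c = -0.4286 + -0.4100i
Iter 1: z = -0.4286 + -0.4100i, |z|^2 = 0.3518
Iter 2: z = -0.4130 + -0.0586i, |z|^2 = 0.1740
Iter 3: z = -0.2614 + -0.3616i, |z|^2 = 0.1991
Iter 4: z = -0.4910 + -0.2209i, |z|^2 = 0.2899
Iter 5: z = -0.2363 + -0.1931i, |z|^2 = 0.0931
Iter 6: z = -0.4100 + -0.3188i, |z|^2 = 0.2697
Iter 7: z = -0.3621 + -0.1486i, |z|^2 = 0.1532

Answer: 8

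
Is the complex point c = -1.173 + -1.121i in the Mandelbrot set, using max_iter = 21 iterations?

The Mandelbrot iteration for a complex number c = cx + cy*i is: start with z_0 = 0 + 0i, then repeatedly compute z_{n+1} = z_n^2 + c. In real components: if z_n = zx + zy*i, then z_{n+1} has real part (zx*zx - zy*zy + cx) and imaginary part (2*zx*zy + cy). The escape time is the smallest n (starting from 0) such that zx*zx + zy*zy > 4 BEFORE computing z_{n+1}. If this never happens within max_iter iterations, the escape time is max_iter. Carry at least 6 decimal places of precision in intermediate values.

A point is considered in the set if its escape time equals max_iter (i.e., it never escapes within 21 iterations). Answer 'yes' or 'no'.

z_0 = 0 + 0i, c = -1.1730 + -1.1210i
Iter 1: z = -1.1730 + -1.1210i, |z|^2 = 2.6326
Iter 2: z = -1.0537 + 1.5089i, |z|^2 = 3.3870
Iter 3: z = -2.3394 + -4.3008i, |z|^2 = 23.9697
Escaped at iteration 3

Answer: no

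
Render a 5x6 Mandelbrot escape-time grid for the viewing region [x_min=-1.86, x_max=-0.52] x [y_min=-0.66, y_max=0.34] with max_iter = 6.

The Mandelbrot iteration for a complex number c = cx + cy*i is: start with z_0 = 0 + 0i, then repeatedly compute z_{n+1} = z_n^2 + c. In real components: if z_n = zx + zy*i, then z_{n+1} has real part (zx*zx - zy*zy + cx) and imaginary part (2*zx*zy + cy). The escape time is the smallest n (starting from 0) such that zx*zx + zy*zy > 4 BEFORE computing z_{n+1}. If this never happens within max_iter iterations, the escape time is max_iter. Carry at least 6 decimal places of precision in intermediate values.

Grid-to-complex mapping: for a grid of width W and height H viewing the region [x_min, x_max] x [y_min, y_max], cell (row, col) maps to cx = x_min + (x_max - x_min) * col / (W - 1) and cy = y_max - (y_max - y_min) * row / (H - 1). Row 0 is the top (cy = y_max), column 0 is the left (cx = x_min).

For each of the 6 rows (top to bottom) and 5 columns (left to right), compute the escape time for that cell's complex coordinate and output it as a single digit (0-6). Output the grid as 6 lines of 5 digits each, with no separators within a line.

Answer: 34666
46666
66666
45666
33666
23346

Derivation:
(row=0, col=0): c = -1.8600 + 0.3400i → escape time 3
(row=0, col=1): c = -1.5250 + 0.3400i → escape time 4
(row=0, col=2): c = -1.1900 + 0.3400i → escape time 6
(row=0, col=3): c = -0.8550 + 0.3400i → escape time 6
(row=0, col=4): c = -0.5200 + 0.3400i → escape time 6
(row=1, col=0): c = -1.8600 + 0.1400i → escape time 4
(row=1, col=1): c = -1.5250 + 0.1400i → escape time 6
(row=1, col=2): c = -1.1900 + 0.1400i → escape time 6
(row=1, col=3): c = -0.8550 + 0.1400i → escape time 6
(row=1, col=4): c = -0.5200 + 0.1400i → escape time 6
(row=2, col=0): c = -1.8600 + -0.0600i → escape time 6
(row=2, col=1): c = -1.5250 + -0.0600i → escape time 6
(row=2, col=2): c = -1.1900 + -0.0600i → escape time 6
(row=2, col=3): c = -0.8550 + -0.0600i → escape time 6
(row=2, col=4): c = -0.5200 + -0.0600i → escape time 6
(row=3, col=0): c = -1.8600 + -0.2600i → escape time 4
(row=3, col=1): c = -1.5250 + -0.2600i → escape time 5
(row=3, col=2): c = -1.1900 + -0.2600i → escape time 6
(row=3, col=3): c = -0.8550 + -0.2600i → escape time 6
(row=3, col=4): c = -0.5200 + -0.2600i → escape time 6
(row=4, col=0): c = -1.8600 + -0.4600i → escape time 3
(row=4, col=1): c = -1.5250 + -0.4600i → escape time 3
(row=4, col=2): c = -1.1900 + -0.4600i → escape time 6
(row=4, col=3): c = -0.8550 + -0.4600i → escape time 6
(row=4, col=4): c = -0.5200 + -0.4600i → escape time 6
(row=5, col=0): c = -1.8600 + -0.6600i → escape time 2
(row=5, col=1): c = -1.5250 + -0.6600i → escape time 3
(row=5, col=2): c = -1.1900 + -0.6600i → escape time 3
(row=5, col=3): c = -0.8550 + -0.6600i → escape time 4
(row=5, col=4): c = -0.5200 + -0.6600i → escape time 6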